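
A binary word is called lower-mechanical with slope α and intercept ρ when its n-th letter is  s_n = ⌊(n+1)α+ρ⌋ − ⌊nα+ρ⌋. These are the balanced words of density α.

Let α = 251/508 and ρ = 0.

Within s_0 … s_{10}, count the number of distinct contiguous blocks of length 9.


t_n = ⌊(n·251)/508⌋ for n = 0 … 11:
  n=0…9: ⌊0/508⌋=0 ⌊251/508⌋=0 ⌊502/508⌋=0 ⌊753/508⌋=1 ⌊1004/508⌋=1 ⌊1255/508⌋=2 ⌊1506/508⌋=2 ⌊1757/508⌋=3 ⌊2008/508⌋=3 ⌊2259/508⌋=4
  n=10…11: ⌊2510/508⌋=4 ⌊2761/508⌋=5
s_n = t_(n+1) − t_n for n = 0 … 10 gives
prefix = 00101010101
slide a length-9 window over [0..8] … [2..10] (3 windows); first occurrence of each distinct factor:
  [  0..  8] 001010101
  [  1..  9] 010101010
  [  2.. 10] 101010101
distinct factors: {001010101, 010101010, 101010101}
count = 3  (Sturmian bound for length 9 is 10)

3


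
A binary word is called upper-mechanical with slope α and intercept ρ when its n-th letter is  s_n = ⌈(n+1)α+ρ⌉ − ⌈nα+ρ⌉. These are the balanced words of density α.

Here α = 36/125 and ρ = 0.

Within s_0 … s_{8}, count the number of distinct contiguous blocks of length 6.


3

t_n = ⌈(n·36)/125⌉ for n = 0 … 9:
  n=0…9: ⌈0/125⌉=0 ⌈36/125⌉=1 ⌈72/125⌉=1 ⌈108/125⌉=1 ⌈144/125⌉=2 ⌈180/125⌉=2 ⌈216/125⌉=2 ⌈252/125⌉=3 ⌈288/125⌉=3 ⌈324/125⌉=3
s_n = t_(n+1) − t_n for n = 0 … 8 gives
prefix = 100100100
slide a length-6 window over [0..5] … [3..8] (4 windows); first occurrence of each distinct factor:
  [  0..  5] 100100
  [  1..  6] 001001
  [  2..  7] 010010
  (the other 1 window repeats one of these)
distinct factors: {001001, 010010, 100100}
count = 3  (Sturmian bound for length 6 is 7)


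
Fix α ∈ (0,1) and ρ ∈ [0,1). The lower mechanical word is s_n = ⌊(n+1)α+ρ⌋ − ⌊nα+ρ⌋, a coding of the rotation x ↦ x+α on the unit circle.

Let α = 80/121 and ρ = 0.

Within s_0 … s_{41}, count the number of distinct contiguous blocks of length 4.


4

t_n = ⌊(n·80)/121⌋ for n = 0 … 42:
  n=0…9: ⌊0/121⌋=0 ⌊80/121⌋=0 ⌊160/121⌋=1 ⌊240/121⌋=1 ⌊320/121⌋=2 ⌊400/121⌋=3 ⌊480/121⌋=3 ⌊560/121⌋=4 ⌊640/121⌋=5 ⌊720/121⌋=5
  n=10…19: ⌊800/121⌋=6 ⌊880/121⌋=7 ⌊960/121⌋=7 ⌊1040/121⌋=8 ⌊1120/121⌋=9 ⌊1200/121⌋=9 ⌊1280/121⌋=10 ⌊1360/121⌋=11 ⌊1440/121⌋=11 ⌊1520/121⌋=12
  n=20…29: ⌊1600/121⌋=13 ⌊1680/121⌋=13 ⌊1760/121⌋=14 ⌊1840/121⌋=15 ⌊1920/121⌋=15 ⌊2000/121⌋=16 ⌊2080/121⌋=17 ⌊2160/121⌋=17 ⌊2240/121⌋=18 ⌊2320/121⌋=19
  n=30…39: ⌊2400/121⌋=19 ⌊2480/121⌋=20 ⌊2560/121⌋=21 ⌊2640/121⌋=21 ⌊2720/121⌋=22 ⌊2800/121⌋=23 ⌊2880/121⌋=23 ⌊2960/121⌋=24 ⌊3040/121⌋=25 ⌊3120/121⌋=25
  n=40…42: ⌊3200/121⌋=26 ⌊3280/121⌋=27 ⌊3360/121⌋=27
s_n = t_(n+1) − t_n for n = 0 … 41 gives
prefix = 010110110110110110110110110110110110110110
slide a length-4 window over [0..3] … [38..41] (39 windows); first occurrence of each distinct factor:
  [  0..  3] 0101
  [  1..  4] 1011
  [  2..  5] 0110
  [  3..  6] 1101
  (the other 35 windows repeat one of these)
distinct factors: {0101, 0110, 1011, 1101}
count = 4  (Sturmian bound for length 4 is 5)


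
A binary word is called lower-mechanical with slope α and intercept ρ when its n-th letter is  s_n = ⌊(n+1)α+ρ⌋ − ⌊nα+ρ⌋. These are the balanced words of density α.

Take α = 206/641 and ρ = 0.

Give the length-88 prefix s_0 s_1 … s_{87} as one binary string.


n=0: ⌊(1·206)/641⌋ − ⌊(0·206)/641⌋ = ⌊206/641⌋ − ⌊0/641⌋ = 0 − 0 = 0
n=1: ⌊(2·206)/641⌋ − ⌊(1·206)/641⌋ = ⌊412/641⌋ − ⌊206/641⌋ = 0 − 0 = 0
n=2: ⌊(3·206)/641⌋ − ⌊(2·206)/641⌋ = ⌊618/641⌋ − ⌊412/641⌋ = 0 − 0 = 0
n=3: ⌊(4·206)/641⌋ − ⌊(3·206)/641⌋ = ⌊824/641⌋ − ⌊618/641⌋ = 1 − 0 = 1
n=4: ⌊(5·206)/641⌋ − ⌊(4·206)/641⌋ = ⌊1030/641⌋ − ⌊824/641⌋ = 1 − 1 = 0
n=5: ⌊(6·206)/641⌋ − ⌊(5·206)/641⌋ = ⌊1236/641⌋ − ⌊1030/641⌋ = 1 − 1 = 0
n=6: ⌊(7·206)/641⌋ − ⌊(6·206)/641⌋ = ⌊1442/641⌋ − ⌊1236/641⌋ = 2 − 1 = 1
n=7: ⌊(8·206)/641⌋ − ⌊(7·206)/641⌋ = ⌊1648/641⌋ − ⌊1442/641⌋ = 2 − 2 = 0
n=8: ⌊(9·206)/641⌋ − ⌊(8·206)/641⌋ = ⌊1854/641⌋ − ⌊1648/641⌋ = 2 − 2 = 0
n=9: ⌊(10·206)/641⌋ − ⌊(9·206)/641⌋ = ⌊2060/641⌋ − ⌊1854/641⌋ = 3 − 2 = 1
n=10: ⌊(11·206)/641⌋ − ⌊(10·206)/641⌋ = ⌊2266/641⌋ − ⌊2060/641⌋ = 3 − 3 = 0
n=11: ⌊(12·206)/641⌋ − ⌊(11·206)/641⌋ = ⌊2472/641⌋ − ⌊2266/641⌋ = 3 − 3 = 0
n=12: ⌊(13·206)/641⌋ − ⌊(12·206)/641⌋ = ⌊2678/641⌋ − ⌊2472/641⌋ = 4 − 3 = 1
n=13: ⌊(14·206)/641⌋ − ⌊(13·206)/641⌋ = ⌊2884/641⌋ − ⌊2678/641⌋ = 4 − 4 = 0
n=14: ⌊(15·206)/641⌋ − ⌊(14·206)/641⌋ = ⌊3090/641⌋ − ⌊2884/641⌋ = 4 − 4 = 0
n=15: ⌊(16·206)/641⌋ − ⌊(15·206)/641⌋ = ⌊3296/641⌋ − ⌊3090/641⌋ = 5 − 4 = 1
n=16: ⌊(17·206)/641⌋ − ⌊(16·206)/641⌋ = ⌊3502/641⌋ − ⌊3296/641⌋ = 5 − 5 = 0
n=17: ⌊(18·206)/641⌋ − ⌊(17·206)/641⌋ = ⌊3708/641⌋ − ⌊3502/641⌋ = 5 − 5 = 0
n=18: ⌊(19·206)/641⌋ − ⌊(18·206)/641⌋ = ⌊3914/641⌋ − ⌊3708/641⌋ = 6 − 5 = 1
n=19: ⌊(20·206)/641⌋ − ⌊(19·206)/641⌋ = ⌊4120/641⌋ − ⌊3914/641⌋ = 6 − 6 = 0
n=20: ⌊(21·206)/641⌋ − ⌊(20·206)/641⌋ = ⌊4326/641⌋ − ⌊4120/641⌋ = 6 − 6 = 0
n=21: ⌊(22·206)/641⌋ − ⌊(21·206)/641⌋ = ⌊4532/641⌋ − ⌊4326/641⌋ = 7 − 6 = 1
n=22: ⌊(23·206)/641⌋ − ⌊(22·206)/641⌋ = ⌊4738/641⌋ − ⌊4532/641⌋ = 7 − 7 = 0
n=23: ⌊(24·206)/641⌋ − ⌊(23·206)/641⌋ = ⌊4944/641⌋ − ⌊4738/641⌋ = 7 − 7 = 0
n=24: ⌊(25·206)/641⌋ − ⌊(24·206)/641⌋ = ⌊5150/641⌋ − ⌊4944/641⌋ = 8 − 7 = 1
n=25: ⌊(26·206)/641⌋ − ⌊(25·206)/641⌋ = ⌊5356/641⌋ − ⌊5150/641⌋ = 8 − 8 = 0
n=26: ⌊(27·206)/641⌋ − ⌊(26·206)/641⌋ = ⌊5562/641⌋ − ⌊5356/641⌋ = 8 − 8 = 0
n=27: ⌊(28·206)/641⌋ − ⌊(27·206)/641⌋ = ⌊5768/641⌋ − ⌊5562/641⌋ = 8 − 8 = 0
n=28: ⌊(29·206)/641⌋ − ⌊(28·206)/641⌋ = ⌊5974/641⌋ − ⌊5768/641⌋ = 9 − 8 = 1
n=29: ⌊(30·206)/641⌋ − ⌊(29·206)/641⌋ = ⌊6180/641⌋ − ⌊5974/641⌋ = 9 − 9 = 0
n=30: ⌊(31·206)/641⌋ − ⌊(30·206)/641⌋ = ⌊6386/641⌋ − ⌊6180/641⌋ = 9 − 9 = 0
n=31: ⌊(32·206)/641⌋ − ⌊(31·206)/641⌋ = ⌊6592/641⌋ − ⌊6386/641⌋ = 10 − 9 = 1
n=32: ⌊(33·206)/641⌋ − ⌊(32·206)/641⌋ = ⌊6798/641⌋ − ⌊6592/641⌋ = 10 − 10 = 0
n=33: ⌊(34·206)/641⌋ − ⌊(33·206)/641⌋ = ⌊7004/641⌋ − ⌊6798/641⌋ = 10 − 10 = 0
n=34: ⌊(35·206)/641⌋ − ⌊(34·206)/641⌋ = ⌊7210/641⌋ − ⌊7004/641⌋ = 11 − 10 = 1
n=35: ⌊(36·206)/641⌋ − ⌊(35·206)/641⌋ = ⌊7416/641⌋ − ⌊7210/641⌋ = 11 − 11 = 0
n=36: ⌊(37·206)/641⌋ − ⌊(36·206)/641⌋ = ⌊7622/641⌋ − ⌊7416/641⌋ = 11 − 11 = 0
n=37: ⌊(38·206)/641⌋ − ⌊(37·206)/641⌋ = ⌊7828/641⌋ − ⌊7622/641⌋ = 12 − 11 = 1
n=38: ⌊(39·206)/641⌋ − ⌊(38·206)/641⌋ = ⌊8034/641⌋ − ⌊7828/641⌋ = 12 − 12 = 0
n=39: ⌊(40·206)/641⌋ − ⌊(39·206)/641⌋ = ⌊8240/641⌋ − ⌊8034/641⌋ = 12 − 12 = 0
n=40: ⌊(41·206)/641⌋ − ⌊(40·206)/641⌋ = ⌊8446/641⌋ − ⌊8240/641⌋ = 13 − 12 = 1
n=41: ⌊(42·206)/641⌋ − ⌊(41·206)/641⌋ = ⌊8652/641⌋ − ⌊8446/641⌋ = 13 − 13 = 0
n=42: ⌊(43·206)/641⌋ − ⌊(42·206)/641⌋ = ⌊8858/641⌋ − ⌊8652/641⌋ = 13 − 13 = 0
n=43: ⌊(44·206)/641⌋ − ⌊(43·206)/641⌋ = ⌊9064/641⌋ − ⌊8858/641⌋ = 14 − 13 = 1
n=44: ⌊(45·206)/641⌋ − ⌊(44·206)/641⌋ = ⌊9270/641⌋ − ⌊9064/641⌋ = 14 − 14 = 0
n=45: ⌊(46·206)/641⌋ − ⌊(45·206)/641⌋ = ⌊9476/641⌋ − ⌊9270/641⌋ = 14 − 14 = 0
n=46: ⌊(47·206)/641⌋ − ⌊(46·206)/641⌋ = ⌊9682/641⌋ − ⌊9476/641⌋ = 15 − 14 = 1
n=47: ⌊(48·206)/641⌋ − ⌊(47·206)/641⌋ = ⌊9888/641⌋ − ⌊9682/641⌋ = 15 − 15 = 0
n=48: ⌊(49·206)/641⌋ − ⌊(48·206)/641⌋ = ⌊10094/641⌋ − ⌊9888/641⌋ = 15 − 15 = 0
n=49: ⌊(50·206)/641⌋ − ⌊(49·206)/641⌋ = ⌊10300/641⌋ − ⌊10094/641⌋ = 16 − 15 = 1
n=50: ⌊(51·206)/641⌋ − ⌊(50·206)/641⌋ = ⌊10506/641⌋ − ⌊10300/641⌋ = 16 − 16 = 0
n=51: ⌊(52·206)/641⌋ − ⌊(51·206)/641⌋ = ⌊10712/641⌋ − ⌊10506/641⌋ = 16 − 16 = 0
n=52: ⌊(53·206)/641⌋ − ⌊(52·206)/641⌋ = ⌊10918/641⌋ − ⌊10712/641⌋ = 17 − 16 = 1
n=53: ⌊(54·206)/641⌋ − ⌊(53·206)/641⌋ = ⌊11124/641⌋ − ⌊10918/641⌋ = 17 − 17 = 0
n=54: ⌊(55·206)/641⌋ − ⌊(54·206)/641⌋ = ⌊11330/641⌋ − ⌊11124/641⌋ = 17 − 17 = 0
n=55: ⌊(56·206)/641⌋ − ⌊(55·206)/641⌋ = ⌊11536/641⌋ − ⌊11330/641⌋ = 17 − 17 = 0
n=56: ⌊(57·206)/641⌋ − ⌊(56·206)/641⌋ = ⌊11742/641⌋ − ⌊11536/641⌋ = 18 − 17 = 1
n=57: ⌊(58·206)/641⌋ − ⌊(57·206)/641⌋ = ⌊11948/641⌋ − ⌊11742/641⌋ = 18 − 18 = 0
n=58: ⌊(59·206)/641⌋ − ⌊(58·206)/641⌋ = ⌊12154/641⌋ − ⌊11948/641⌋ = 18 − 18 = 0
n=59: ⌊(60·206)/641⌋ − ⌊(59·206)/641⌋ = ⌊12360/641⌋ − ⌊12154/641⌋ = 19 − 18 = 1
n=60: ⌊(61·206)/641⌋ − ⌊(60·206)/641⌋ = ⌊12566/641⌋ − ⌊12360/641⌋ = 19 − 19 = 0
n=61: ⌊(62·206)/641⌋ − ⌊(61·206)/641⌋ = ⌊12772/641⌋ − ⌊12566/641⌋ = 19 − 19 = 0
n=62: ⌊(63·206)/641⌋ − ⌊(62·206)/641⌋ = ⌊12978/641⌋ − ⌊12772/641⌋ = 20 − 19 = 1
n=63: ⌊(64·206)/641⌋ − ⌊(63·206)/641⌋ = ⌊13184/641⌋ − ⌊12978/641⌋ = 20 − 20 = 0
n=64: ⌊(65·206)/641⌋ − ⌊(64·206)/641⌋ = ⌊13390/641⌋ − ⌊13184/641⌋ = 20 − 20 = 0
n=65: ⌊(66·206)/641⌋ − ⌊(65·206)/641⌋ = ⌊13596/641⌋ − ⌊13390/641⌋ = 21 − 20 = 1
n=66: ⌊(67·206)/641⌋ − ⌊(66·206)/641⌋ = ⌊13802/641⌋ − ⌊13596/641⌋ = 21 − 21 = 0
n=67: ⌊(68·206)/641⌋ − ⌊(67·206)/641⌋ = ⌊14008/641⌋ − ⌊13802/641⌋ = 21 − 21 = 0
n=68: ⌊(69·206)/641⌋ − ⌊(68·206)/641⌋ = ⌊14214/641⌋ − ⌊14008/641⌋ = 22 − 21 = 1
n=69: ⌊(70·206)/641⌋ − ⌊(69·206)/641⌋ = ⌊14420/641⌋ − ⌊14214/641⌋ = 22 − 22 = 0
n=70: ⌊(71·206)/641⌋ − ⌊(70·206)/641⌋ = ⌊14626/641⌋ − ⌊14420/641⌋ = 22 − 22 = 0
n=71: ⌊(72·206)/641⌋ − ⌊(71·206)/641⌋ = ⌊14832/641⌋ − ⌊14626/641⌋ = 23 − 22 = 1
n=72: ⌊(73·206)/641⌋ − ⌊(72·206)/641⌋ = ⌊15038/641⌋ − ⌊14832/641⌋ = 23 − 23 = 0
n=73: ⌊(74·206)/641⌋ − ⌊(73·206)/641⌋ = ⌊15244/641⌋ − ⌊15038/641⌋ = 23 − 23 = 0
n=74: ⌊(75·206)/641⌋ − ⌊(74·206)/641⌋ = ⌊15450/641⌋ − ⌊15244/641⌋ = 24 − 23 = 1
n=75: ⌊(76·206)/641⌋ − ⌊(75·206)/641⌋ = ⌊15656/641⌋ − ⌊15450/641⌋ = 24 − 24 = 0
n=76: ⌊(77·206)/641⌋ − ⌊(76·206)/641⌋ = ⌊15862/641⌋ − ⌊15656/641⌋ = 24 − 24 = 0
n=77: ⌊(78·206)/641⌋ − ⌊(77·206)/641⌋ = ⌊16068/641⌋ − ⌊15862/641⌋ = 25 − 24 = 1
n=78: ⌊(79·206)/641⌋ − ⌊(78·206)/641⌋ = ⌊16274/641⌋ − ⌊16068/641⌋ = 25 − 25 = 0
n=79: ⌊(80·206)/641⌋ − ⌊(79·206)/641⌋ = ⌊16480/641⌋ − ⌊16274/641⌋ = 25 − 25 = 0
n=80: ⌊(81·206)/641⌋ − ⌊(80·206)/641⌋ = ⌊16686/641⌋ − ⌊16480/641⌋ = 26 − 25 = 1
n=81: ⌊(82·206)/641⌋ − ⌊(81·206)/641⌋ = ⌊16892/641⌋ − ⌊16686/641⌋ = 26 − 26 = 0
n=82: ⌊(83·206)/641⌋ − ⌊(82·206)/641⌋ = ⌊17098/641⌋ − ⌊16892/641⌋ = 26 − 26 = 0
n=83: ⌊(84·206)/641⌋ − ⌊(83·206)/641⌋ = ⌊17304/641⌋ − ⌊17098/641⌋ = 26 − 26 = 0
n=84: ⌊(85·206)/641⌋ − ⌊(84·206)/641⌋ = ⌊17510/641⌋ − ⌊17304/641⌋ = 27 − 26 = 1
n=85: ⌊(86·206)/641⌋ − ⌊(85·206)/641⌋ = ⌊17716/641⌋ − ⌊17510/641⌋ = 27 − 27 = 0
n=86: ⌊(87·206)/641⌋ − ⌊(86·206)/641⌋ = ⌊17922/641⌋ − ⌊17716/641⌋ = 27 − 27 = 0
n=87: ⌊(88·206)/641⌋ − ⌊(87·206)/641⌋ = ⌊18128/641⌋ − ⌊17922/641⌋ = 28 − 27 = 1

0001001001001001001001001000100100100100100100100100100010010010010010010010010010001001


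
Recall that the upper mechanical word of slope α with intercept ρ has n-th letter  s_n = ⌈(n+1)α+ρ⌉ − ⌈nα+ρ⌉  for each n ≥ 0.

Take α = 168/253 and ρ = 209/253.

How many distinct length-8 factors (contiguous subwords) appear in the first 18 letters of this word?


t_n = ⌈(n·168+209)/253⌉ for n = 0 … 18:
  n=0…9: ⌈209/253⌉=1 ⌈377/253⌉=2 ⌈545/253⌉=3 ⌈713/253⌉=3 ⌈881/253⌉=4 ⌈1049/253⌉=5 ⌈1217/253⌉=5 ⌈1385/253⌉=6 ⌈1553/253⌉=7 ⌈1721/253⌉=7
  n=10…18: ⌈1889/253⌉=8 ⌈2057/253⌉=9 ⌈2225/253⌉=9 ⌈2393/253⌉=10 ⌈2561/253⌉=11 ⌈2729/253⌉=11 ⌈2897/253⌉=12 ⌈3065/253⌉=13 ⌈3233/253⌉=13
s_n = t_(n+1) − t_n for n = 0 … 17 gives
prefix = 110110110110110110
slide a length-8 window over [0..7] … [10..17] (11 windows); first occurrence of each distinct factor:
  [  0..  7] 11011011
  [  1..  8] 10110110
  [  2..  9] 01101101
  (the other 8 windows repeat one of these)
distinct factors: {01101101, 10110110, 11011011}
count = 3  (Sturmian bound for length 8 is 9)

3


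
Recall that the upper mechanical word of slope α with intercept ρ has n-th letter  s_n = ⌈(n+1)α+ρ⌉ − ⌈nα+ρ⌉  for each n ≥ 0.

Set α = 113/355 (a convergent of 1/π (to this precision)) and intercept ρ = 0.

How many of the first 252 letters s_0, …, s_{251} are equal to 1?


#1s = Σ_{n=0}^{251} s_n = Σ_{n=0}^{251} (⌈(n+1)α+ρ⌉ − ⌈nα+ρ⌉)
the sum telescopes: every ⌈nα+ρ⌉ with 0 < n < 252 appears once with + and once with −, leaving ⌈252α+ρ⌉ − ⌈0·α+ρ⌉
252α + ρ = (252·113) / 355 = 28476/355
ρ = 0/355
⌈28476/355⌉ = 81,  ⌈0/355⌉ = 0
#1s = 81 − 0 = 81

81


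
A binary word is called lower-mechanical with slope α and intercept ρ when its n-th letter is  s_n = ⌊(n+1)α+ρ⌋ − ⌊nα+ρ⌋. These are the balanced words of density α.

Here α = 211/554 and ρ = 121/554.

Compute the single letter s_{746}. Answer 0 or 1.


0

(n+1)α + ρ = (747·211 + 121) / 554 = 157738/554
nα + ρ     = (746·211 + 121) / 554 = 157527/554
⌊157738/554⌋ = 284,  ⌊157527/554⌋ = 284
s_{746} = 284 − 284 = 0


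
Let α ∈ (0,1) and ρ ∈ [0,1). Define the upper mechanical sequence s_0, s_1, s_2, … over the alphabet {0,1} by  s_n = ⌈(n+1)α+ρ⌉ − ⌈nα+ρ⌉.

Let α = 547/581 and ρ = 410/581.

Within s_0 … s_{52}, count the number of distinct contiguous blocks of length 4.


5

t_n = ⌈(n·547+410)/581⌉ for n = 0 … 53:
  n=0…9: ⌈410/581⌉=1 ⌈957/581⌉=2 ⌈1504/581⌉=3 ⌈2051/581⌉=4 ⌈2598/581⌉=5 ⌈3145/581⌉=6 ⌈3692/581⌉=7 ⌈4239/581⌉=8 ⌈4786/581⌉=9 ⌈5333/581⌉=10
  n=10…19: ⌈5880/581⌉=11 ⌈6427/581⌉=12 ⌈6974/581⌉=13 ⌈7521/581⌉=13 ⌈8068/581⌉=14 ⌈8615/581⌉=15 ⌈9162/581⌉=16 ⌈9709/581⌉=17 ⌈10256/581⌉=18 ⌈10803/581⌉=19
  n=20…29: ⌈11350/581⌉=20 ⌈11897/581⌉=21 ⌈12444/581⌉=22 ⌈12991/581⌉=23 ⌈13538/581⌉=24 ⌈14085/581⌉=25 ⌈14632/581⌉=26 ⌈15179/581⌉=27 ⌈15726/581⌉=28 ⌈16273/581⌉=29
  n=30…39: ⌈16820/581⌉=29 ⌈17367/581⌉=30 ⌈17914/581⌉=31 ⌈18461/581⌉=32 ⌈19008/581⌉=33 ⌈19555/581⌉=34 ⌈20102/581⌉=35 ⌈20649/581⌉=36 ⌈21196/581⌉=37 ⌈21743/581⌉=38
  n=40…49: ⌈22290/581⌉=39 ⌈22837/581⌉=40 ⌈23384/581⌉=41 ⌈23931/581⌉=42 ⌈24478/581⌉=43 ⌈25025/581⌉=44 ⌈25572/581⌉=45 ⌈26119/581⌉=45 ⌈26666/581⌉=46 ⌈27213/581⌉=47
  n=50…53: ⌈27760/581⌉=48 ⌈28307/581⌉=49 ⌈28854/581⌉=50 ⌈29401/581⌉=51
s_n = t_(n+1) − t_n for n = 0 … 52 gives
prefix = 11111111111101111111111111111011111111111111110111111
slide a length-4 window over [0..3] … [49..52] (50 windows); first occurrence of each distinct factor:
  [  0..  3] 1111
  [  9.. 12] 1110
  [ 10.. 13] 1101
  [ 11.. 14] 1011
  [ 12.. 15] 0111
  (the other 45 windows repeat one of these)
distinct factors: {0111, 1011, 1101, 1110, 1111}
count = 5  (Sturmian bound for length 4 is 5)


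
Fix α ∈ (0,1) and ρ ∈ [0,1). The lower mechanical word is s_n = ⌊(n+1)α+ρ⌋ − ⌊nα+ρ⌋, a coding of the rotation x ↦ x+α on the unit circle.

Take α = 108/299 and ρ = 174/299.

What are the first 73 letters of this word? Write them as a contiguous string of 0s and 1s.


n=0: ⌊(1·108+174)/299⌋ − ⌊(0·108+174)/299⌋ = ⌊282/299⌋ − ⌊174/299⌋ = 0 − 0 = 0
n=1: ⌊(2·108+174)/299⌋ − ⌊(1·108+174)/299⌋ = ⌊390/299⌋ − ⌊282/299⌋ = 1 − 0 = 1
n=2: ⌊(3·108+174)/299⌋ − ⌊(2·108+174)/299⌋ = ⌊498/299⌋ − ⌊390/299⌋ = 1 − 1 = 0
n=3: ⌊(4·108+174)/299⌋ − ⌊(3·108+174)/299⌋ = ⌊606/299⌋ − ⌊498/299⌋ = 2 − 1 = 1
n=4: ⌊(5·108+174)/299⌋ − ⌊(4·108+174)/299⌋ = ⌊714/299⌋ − ⌊606/299⌋ = 2 − 2 = 0
n=5: ⌊(6·108+174)/299⌋ − ⌊(5·108+174)/299⌋ = ⌊822/299⌋ − ⌊714/299⌋ = 2 − 2 = 0
n=6: ⌊(7·108+174)/299⌋ − ⌊(6·108+174)/299⌋ = ⌊930/299⌋ − ⌊822/299⌋ = 3 − 2 = 1
n=7: ⌊(8·108+174)/299⌋ − ⌊(7·108+174)/299⌋ = ⌊1038/299⌋ − ⌊930/299⌋ = 3 − 3 = 0
n=8: ⌊(9·108+174)/299⌋ − ⌊(8·108+174)/299⌋ = ⌊1146/299⌋ − ⌊1038/299⌋ = 3 − 3 = 0
n=9: ⌊(10·108+174)/299⌋ − ⌊(9·108+174)/299⌋ = ⌊1254/299⌋ − ⌊1146/299⌋ = 4 − 3 = 1
n=10: ⌊(11·108+174)/299⌋ − ⌊(10·108+174)/299⌋ = ⌊1362/299⌋ − ⌊1254/299⌋ = 4 − 4 = 0
n=11: ⌊(12·108+174)/299⌋ − ⌊(11·108+174)/299⌋ = ⌊1470/299⌋ − ⌊1362/299⌋ = 4 − 4 = 0
n=12: ⌊(13·108+174)/299⌋ − ⌊(12·108+174)/299⌋ = ⌊1578/299⌋ − ⌊1470/299⌋ = 5 − 4 = 1
n=13: ⌊(14·108+174)/299⌋ − ⌊(13·108+174)/299⌋ = ⌊1686/299⌋ − ⌊1578/299⌋ = 5 − 5 = 0
n=14: ⌊(15·108+174)/299⌋ − ⌊(14·108+174)/299⌋ = ⌊1794/299⌋ − ⌊1686/299⌋ = 6 − 5 = 1
n=15: ⌊(16·108+174)/299⌋ − ⌊(15·108+174)/299⌋ = ⌊1902/299⌋ − ⌊1794/299⌋ = 6 − 6 = 0
n=16: ⌊(17·108+174)/299⌋ − ⌊(16·108+174)/299⌋ = ⌊2010/299⌋ − ⌊1902/299⌋ = 6 − 6 = 0
n=17: ⌊(18·108+174)/299⌋ − ⌊(17·108+174)/299⌋ = ⌊2118/299⌋ − ⌊2010/299⌋ = 7 − 6 = 1
n=18: ⌊(19·108+174)/299⌋ − ⌊(18·108+174)/299⌋ = ⌊2226/299⌋ − ⌊2118/299⌋ = 7 − 7 = 0
n=19: ⌊(20·108+174)/299⌋ − ⌊(19·108+174)/299⌋ = ⌊2334/299⌋ − ⌊2226/299⌋ = 7 − 7 = 0
n=20: ⌊(21·108+174)/299⌋ − ⌊(20·108+174)/299⌋ = ⌊2442/299⌋ − ⌊2334/299⌋ = 8 − 7 = 1
n=21: ⌊(22·108+174)/299⌋ − ⌊(21·108+174)/299⌋ = ⌊2550/299⌋ − ⌊2442/299⌋ = 8 − 8 = 0
n=22: ⌊(23·108+174)/299⌋ − ⌊(22·108+174)/299⌋ = ⌊2658/299⌋ − ⌊2550/299⌋ = 8 − 8 = 0
n=23: ⌊(24·108+174)/299⌋ − ⌊(23·108+174)/299⌋ = ⌊2766/299⌋ − ⌊2658/299⌋ = 9 − 8 = 1
n=24: ⌊(25·108+174)/299⌋ − ⌊(24·108+174)/299⌋ = ⌊2874/299⌋ − ⌊2766/299⌋ = 9 − 9 = 0
n=25: ⌊(26·108+174)/299⌋ − ⌊(25·108+174)/299⌋ = ⌊2982/299⌋ − ⌊2874/299⌋ = 9 − 9 = 0
n=26: ⌊(27·108+174)/299⌋ − ⌊(26·108+174)/299⌋ = ⌊3090/299⌋ − ⌊2982/299⌋ = 10 − 9 = 1
n=27: ⌊(28·108+174)/299⌋ − ⌊(27·108+174)/299⌋ = ⌊3198/299⌋ − ⌊3090/299⌋ = 10 − 10 = 0
n=28: ⌊(29·108+174)/299⌋ − ⌊(28·108+174)/299⌋ = ⌊3306/299⌋ − ⌊3198/299⌋ = 11 − 10 = 1
n=29: ⌊(30·108+174)/299⌋ − ⌊(29·108+174)/299⌋ = ⌊3414/299⌋ − ⌊3306/299⌋ = 11 − 11 = 0
n=30: ⌊(31·108+174)/299⌋ − ⌊(30·108+174)/299⌋ = ⌊3522/299⌋ − ⌊3414/299⌋ = 11 − 11 = 0
n=31: ⌊(32·108+174)/299⌋ − ⌊(31·108+174)/299⌋ = ⌊3630/299⌋ − ⌊3522/299⌋ = 12 − 11 = 1
n=32: ⌊(33·108+174)/299⌋ − ⌊(32·108+174)/299⌋ = ⌊3738/299⌋ − ⌊3630/299⌋ = 12 − 12 = 0
n=33: ⌊(34·108+174)/299⌋ − ⌊(33·108+174)/299⌋ = ⌊3846/299⌋ − ⌊3738/299⌋ = 12 − 12 = 0
n=34: ⌊(35·108+174)/299⌋ − ⌊(34·108+174)/299⌋ = ⌊3954/299⌋ − ⌊3846/299⌋ = 13 − 12 = 1
n=35: ⌊(36·108+174)/299⌋ − ⌊(35·108+174)/299⌋ = ⌊4062/299⌋ − ⌊3954/299⌋ = 13 − 13 = 0
n=36: ⌊(37·108+174)/299⌋ − ⌊(36·108+174)/299⌋ = ⌊4170/299⌋ − ⌊4062/299⌋ = 13 − 13 = 0
n=37: ⌊(38·108+174)/299⌋ − ⌊(37·108+174)/299⌋ = ⌊4278/299⌋ − ⌊4170/299⌋ = 14 − 13 = 1
n=38: ⌊(39·108+174)/299⌋ − ⌊(38·108+174)/299⌋ = ⌊4386/299⌋ − ⌊4278/299⌋ = 14 − 14 = 0
n=39: ⌊(40·108+174)/299⌋ − ⌊(39·108+174)/299⌋ = ⌊4494/299⌋ − ⌊4386/299⌋ = 15 − 14 = 1
n=40: ⌊(41·108+174)/299⌋ − ⌊(40·108+174)/299⌋ = ⌊4602/299⌋ − ⌊4494/299⌋ = 15 − 15 = 0
n=41: ⌊(42·108+174)/299⌋ − ⌊(41·108+174)/299⌋ = ⌊4710/299⌋ − ⌊4602/299⌋ = 15 − 15 = 0
n=42: ⌊(43·108+174)/299⌋ − ⌊(42·108+174)/299⌋ = ⌊4818/299⌋ − ⌊4710/299⌋ = 16 − 15 = 1
n=43: ⌊(44·108+174)/299⌋ − ⌊(43·108+174)/299⌋ = ⌊4926/299⌋ − ⌊4818/299⌋ = 16 − 16 = 0
n=44: ⌊(45·108+174)/299⌋ − ⌊(44·108+174)/299⌋ = ⌊5034/299⌋ − ⌊4926/299⌋ = 16 − 16 = 0
n=45: ⌊(46·108+174)/299⌋ − ⌊(45·108+174)/299⌋ = ⌊5142/299⌋ − ⌊5034/299⌋ = 17 − 16 = 1
n=46: ⌊(47·108+174)/299⌋ − ⌊(46·108+174)/299⌋ = ⌊5250/299⌋ − ⌊5142/299⌋ = 17 − 17 = 0
n=47: ⌊(48·108+174)/299⌋ − ⌊(47·108+174)/299⌋ = ⌊5358/299⌋ − ⌊5250/299⌋ = 17 − 17 = 0
n=48: ⌊(49·108+174)/299⌋ − ⌊(48·108+174)/299⌋ = ⌊5466/299⌋ − ⌊5358/299⌋ = 18 − 17 = 1
n=49: ⌊(50·108+174)/299⌋ − ⌊(49·108+174)/299⌋ = ⌊5574/299⌋ − ⌊5466/299⌋ = 18 − 18 = 0
n=50: ⌊(51·108+174)/299⌋ − ⌊(50·108+174)/299⌋ = ⌊5682/299⌋ − ⌊5574/299⌋ = 19 − 18 = 1
n=51: ⌊(52·108+174)/299⌋ − ⌊(51·108+174)/299⌋ = ⌊5790/299⌋ − ⌊5682/299⌋ = 19 − 19 = 0
n=52: ⌊(53·108+174)/299⌋ − ⌊(52·108+174)/299⌋ = ⌊5898/299⌋ − ⌊5790/299⌋ = 19 − 19 = 0
n=53: ⌊(54·108+174)/299⌋ − ⌊(53·108+174)/299⌋ = ⌊6006/299⌋ − ⌊5898/299⌋ = 20 − 19 = 1
n=54: ⌊(55·108+174)/299⌋ − ⌊(54·108+174)/299⌋ = ⌊6114/299⌋ − ⌊6006/299⌋ = 20 − 20 = 0
n=55: ⌊(56·108+174)/299⌋ − ⌊(55·108+174)/299⌋ = ⌊6222/299⌋ − ⌊6114/299⌋ = 20 − 20 = 0
n=56: ⌊(57·108+174)/299⌋ − ⌊(56·108+174)/299⌋ = ⌊6330/299⌋ − ⌊6222/299⌋ = 21 − 20 = 1
n=57: ⌊(58·108+174)/299⌋ − ⌊(57·108+174)/299⌋ = ⌊6438/299⌋ − ⌊6330/299⌋ = 21 − 21 = 0
n=58: ⌊(59·108+174)/299⌋ − ⌊(58·108+174)/299⌋ = ⌊6546/299⌋ − ⌊6438/299⌋ = 21 − 21 = 0
n=59: ⌊(60·108+174)/299⌋ − ⌊(59·108+174)/299⌋ = ⌊6654/299⌋ − ⌊6546/299⌋ = 22 − 21 = 1
n=60: ⌊(61·108+174)/299⌋ − ⌊(60·108+174)/299⌋ = ⌊6762/299⌋ − ⌊6654/299⌋ = 22 − 22 = 0
n=61: ⌊(62·108+174)/299⌋ − ⌊(61·108+174)/299⌋ = ⌊6870/299⌋ − ⌊6762/299⌋ = 22 − 22 = 0
n=62: ⌊(63·108+174)/299⌋ − ⌊(62·108+174)/299⌋ = ⌊6978/299⌋ − ⌊6870/299⌋ = 23 − 22 = 1
n=63: ⌊(64·108+174)/299⌋ − ⌊(63·108+174)/299⌋ = ⌊7086/299⌋ − ⌊6978/299⌋ = 23 − 23 = 0
n=64: ⌊(65·108+174)/299⌋ − ⌊(64·108+174)/299⌋ = ⌊7194/299⌋ − ⌊7086/299⌋ = 24 − 23 = 1
n=65: ⌊(66·108+174)/299⌋ − ⌊(65·108+174)/299⌋ = ⌊7302/299⌋ − ⌊7194/299⌋ = 24 − 24 = 0
n=66: ⌊(67·108+174)/299⌋ − ⌊(66·108+174)/299⌋ = ⌊7410/299⌋ − ⌊7302/299⌋ = 24 − 24 = 0
n=67: ⌊(68·108+174)/299⌋ − ⌊(67·108+174)/299⌋ = ⌊7518/299⌋ − ⌊7410/299⌋ = 25 − 24 = 1
n=68: ⌊(69·108+174)/299⌋ − ⌊(68·108+174)/299⌋ = ⌊7626/299⌋ − ⌊7518/299⌋ = 25 − 25 = 0
n=69: ⌊(70·108+174)/299⌋ − ⌊(69·108+174)/299⌋ = ⌊7734/299⌋ − ⌊7626/299⌋ = 25 − 25 = 0
n=70: ⌊(71·108+174)/299⌋ − ⌊(70·108+174)/299⌋ = ⌊7842/299⌋ − ⌊7734/299⌋ = 26 − 25 = 1
n=71: ⌊(72·108+174)/299⌋ − ⌊(71·108+174)/299⌋ = ⌊7950/299⌋ − ⌊7842/299⌋ = 26 − 26 = 0
n=72: ⌊(73·108+174)/299⌋ − ⌊(72·108+174)/299⌋ = ⌊8058/299⌋ − ⌊7950/299⌋ = 26 − 26 = 0

0101001001001010010010010010100100100101001001001010010010010010100100100


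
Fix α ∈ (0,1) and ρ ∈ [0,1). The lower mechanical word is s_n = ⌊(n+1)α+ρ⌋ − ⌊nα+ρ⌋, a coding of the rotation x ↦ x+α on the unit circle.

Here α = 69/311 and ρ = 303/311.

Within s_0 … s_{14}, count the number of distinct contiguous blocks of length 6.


t_n = ⌊(n·69+303)/311⌋ for n = 0 … 15:
  n=0…9: ⌊303/311⌋=0 ⌊372/311⌋=1 ⌊441/311⌋=1 ⌊510/311⌋=1 ⌊579/311⌋=1 ⌊648/311⌋=2 ⌊717/311⌋=2 ⌊786/311⌋=2 ⌊855/311⌋=2 ⌊924/311⌋=2
  n=10…15: ⌊993/311⌋=3 ⌊1062/311⌋=3 ⌊1131/311⌋=3 ⌊1200/311⌋=3 ⌊1269/311⌋=4 ⌊1338/311⌋=4
s_n = t_(n+1) − t_n for n = 0 … 14 gives
prefix = 100010000100010
slide a length-6 window over [0..5] … [9..14] (10 windows); first occurrence of each distinct factor:
  [  0..  5] 100010
  [  1..  6] 000100
  [  2..  7] 001000
  [  3..  8] 010000
  [  4..  9] 100001
  [  5.. 10] 000010
  [  8.. 13] 010001
  (the other 3 windows repeat one of these)
distinct factors: {000010, 000100, 001000, 010000, 010001, 100001, 100010}
count = 7  (Sturmian bound for length 6 is 7)

7


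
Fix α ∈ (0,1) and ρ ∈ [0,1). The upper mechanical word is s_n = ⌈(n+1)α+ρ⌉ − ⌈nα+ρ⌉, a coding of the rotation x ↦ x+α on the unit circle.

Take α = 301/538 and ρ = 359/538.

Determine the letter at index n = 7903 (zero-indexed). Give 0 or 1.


0

(n+1)α + ρ = (7904·301 + 359) / 538 = 2379463/538
nα + ρ     = (7903·301 + 359) / 538 = 2379162/538
⌈2379463/538⌉ = 4423,  ⌈2379162/538⌉ = 4423
s_{7903} = 4423 − 4423 = 0


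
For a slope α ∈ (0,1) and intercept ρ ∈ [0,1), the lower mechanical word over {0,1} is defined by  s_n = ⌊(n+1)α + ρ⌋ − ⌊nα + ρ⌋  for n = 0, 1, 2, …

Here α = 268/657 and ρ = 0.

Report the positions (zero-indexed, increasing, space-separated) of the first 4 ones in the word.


2 4 7 9

n=0: ⌊268/657⌋−⌊0/657⌋ = 0−0 = 0
n=1: ⌊536/657⌋−⌊268/657⌋ = 0−0 = 0
n=2: ⌊804/657⌋−⌊536/657⌋ = 1−0 = 1  ← one
n=3: ⌊1072/657⌋−⌊804/657⌋ = 1−1 = 0
n=4: ⌊1340/657⌋−⌊1072/657⌋ = 2−1 = 1  ← one
n=5: ⌊1608/657⌋−⌊1340/657⌋ = 2−2 = 0
n=6: ⌊1876/657⌋−⌊1608/657⌋ = 2−2 = 0
n=7: ⌊2144/657⌋−⌊1876/657⌋ = 3−2 = 1  ← one
n=8: ⌊2412/657⌋−⌊2144/657⌋ = 3−3 = 0
n=9: ⌊2680/657⌋−⌊2412/657⌋ = 4−3 = 1  ← one
positions of the first 4 ones: 2 4 7 9


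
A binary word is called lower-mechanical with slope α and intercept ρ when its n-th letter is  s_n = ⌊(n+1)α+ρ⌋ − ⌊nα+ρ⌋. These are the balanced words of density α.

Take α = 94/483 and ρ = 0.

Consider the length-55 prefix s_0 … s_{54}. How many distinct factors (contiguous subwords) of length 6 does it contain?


7

t_n = ⌊(n·94)/483⌋ for n = 0 … 55:
  n=0…9: ⌊0/483⌋=0 ⌊94/483⌋=0 ⌊188/483⌋=0 ⌊282/483⌋=0 ⌊376/483⌋=0 ⌊470/483⌋=0 ⌊564/483⌋=1 ⌊658/483⌋=1 ⌊752/483⌋=1 ⌊846/483⌋=1
  n=10…19: ⌊940/483⌋=1 ⌊1034/483⌋=2 ⌊1128/483⌋=2 ⌊1222/483⌋=2 ⌊1316/483⌋=2 ⌊1410/483⌋=2 ⌊1504/483⌋=3 ⌊1598/483⌋=3 ⌊1692/483⌋=3 ⌊1786/483⌋=3
  n=20…29: ⌊1880/483⌋=3 ⌊1974/483⌋=4 ⌊2068/483⌋=4 ⌊2162/483⌋=4 ⌊2256/483⌋=4 ⌊2350/483⌋=4 ⌊2444/483⌋=5 ⌊2538/483⌋=5 ⌊2632/483⌋=5 ⌊2726/483⌋=5
  n=30…39: ⌊2820/483⌋=5 ⌊2914/483⌋=6 ⌊3008/483⌋=6 ⌊3102/483⌋=6 ⌊3196/483⌋=6 ⌊3290/483⌋=6 ⌊3384/483⌋=7 ⌊3478/483⌋=7 ⌊3572/483⌋=7 ⌊3666/483⌋=7
  n=40…49: ⌊3760/483⌋=7 ⌊3854/483⌋=7 ⌊3948/483⌋=8 ⌊4042/483⌋=8 ⌊4136/483⌋=8 ⌊4230/483⌋=8 ⌊4324/483⌋=8 ⌊4418/483⌋=9 ⌊4512/483⌋=9 ⌊4606/483⌋=9
  n=50…55: ⌊4700/483⌋=9 ⌊4794/483⌋=9 ⌊4888/483⌋=10 ⌊4982/483⌋=10 ⌊5076/483⌋=10 ⌊5170/483⌋=10
s_n = t_(n+1) − t_n for n = 0 … 54 gives
prefix = 0000010000100001000010000100001000010000010000100001000
slide a length-6 window over [0..5] … [49..54] (50 windows); first occurrence of each distinct factor:
  [  0..  5] 000001
  [  1..  6] 000010
  [  2..  7] 000100
  [  3..  8] 001000
  [  4..  9] 010000
  [  5.. 10] 100001
  [ 35.. 40] 100000
  (the other 43 windows repeat one of these)
distinct factors: {000001, 000010, 000100, 001000, 010000, 100000, 100001}
count = 7  (Sturmian bound for length 6 is 7)


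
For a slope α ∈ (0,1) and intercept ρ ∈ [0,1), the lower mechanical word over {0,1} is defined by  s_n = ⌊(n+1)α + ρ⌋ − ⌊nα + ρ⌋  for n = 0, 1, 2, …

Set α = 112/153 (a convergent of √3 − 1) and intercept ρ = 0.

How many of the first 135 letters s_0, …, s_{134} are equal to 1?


98

#1s = Σ_{n=0}^{134} s_n = Σ_{n=0}^{134} (⌊(n+1)α+ρ⌋ − ⌊nα+ρ⌋)
the sum telescopes: every ⌊nα+ρ⌋ with 0 < n < 135 appears once with + and once with −, leaving ⌊135α+ρ⌋ − ⌊0·α+ρ⌋
135α + ρ = (135·112) / 153 = 15120/153
ρ = 0/153
⌊15120/153⌋ = 98,  ⌊0/153⌋ = 0
#1s = 98 − 0 = 98


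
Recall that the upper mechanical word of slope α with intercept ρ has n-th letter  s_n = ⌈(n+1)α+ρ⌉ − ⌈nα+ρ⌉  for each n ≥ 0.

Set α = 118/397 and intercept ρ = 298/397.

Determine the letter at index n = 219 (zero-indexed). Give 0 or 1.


(n+1)α + ρ = (220·118 + 298) / 397 = 26258/397
nα + ρ     = (219·118 + 298) / 397 = 26140/397
⌈26258/397⌉ = 67,  ⌈26140/397⌉ = 66
s_{219} = 67 − 66 = 1

1


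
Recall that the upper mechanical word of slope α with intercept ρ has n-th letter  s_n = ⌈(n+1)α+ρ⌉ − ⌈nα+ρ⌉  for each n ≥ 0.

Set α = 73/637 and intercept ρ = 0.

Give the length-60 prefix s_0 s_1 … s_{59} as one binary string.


100000001000000001000000001000000010000000010000000010000000

n=0: ⌈(1·73)/637⌉ − ⌈(0·73)/637⌉ = ⌈73/637⌉ − ⌈0/637⌉ = 1 − 0 = 1
n=1: ⌈(2·73)/637⌉ − ⌈(1·73)/637⌉ = ⌈146/637⌉ − ⌈73/637⌉ = 1 − 1 = 0
n=2: ⌈(3·73)/637⌉ − ⌈(2·73)/637⌉ = ⌈219/637⌉ − ⌈146/637⌉ = 1 − 1 = 0
n=3: ⌈(4·73)/637⌉ − ⌈(3·73)/637⌉ = ⌈292/637⌉ − ⌈219/637⌉ = 1 − 1 = 0
n=4: ⌈(5·73)/637⌉ − ⌈(4·73)/637⌉ = ⌈365/637⌉ − ⌈292/637⌉ = 1 − 1 = 0
n=5: ⌈(6·73)/637⌉ − ⌈(5·73)/637⌉ = ⌈438/637⌉ − ⌈365/637⌉ = 1 − 1 = 0
n=6: ⌈(7·73)/637⌉ − ⌈(6·73)/637⌉ = ⌈511/637⌉ − ⌈438/637⌉ = 1 − 1 = 0
n=7: ⌈(8·73)/637⌉ − ⌈(7·73)/637⌉ = ⌈584/637⌉ − ⌈511/637⌉ = 1 − 1 = 0
n=8: ⌈(9·73)/637⌉ − ⌈(8·73)/637⌉ = ⌈657/637⌉ − ⌈584/637⌉ = 2 − 1 = 1
n=9: ⌈(10·73)/637⌉ − ⌈(9·73)/637⌉ = ⌈730/637⌉ − ⌈657/637⌉ = 2 − 2 = 0
n=10: ⌈(11·73)/637⌉ − ⌈(10·73)/637⌉ = ⌈803/637⌉ − ⌈730/637⌉ = 2 − 2 = 0
n=11: ⌈(12·73)/637⌉ − ⌈(11·73)/637⌉ = ⌈876/637⌉ − ⌈803/637⌉ = 2 − 2 = 0
n=12: ⌈(13·73)/637⌉ − ⌈(12·73)/637⌉ = ⌈949/637⌉ − ⌈876/637⌉ = 2 − 2 = 0
n=13: ⌈(14·73)/637⌉ − ⌈(13·73)/637⌉ = ⌈1022/637⌉ − ⌈949/637⌉ = 2 − 2 = 0
n=14: ⌈(15·73)/637⌉ − ⌈(14·73)/637⌉ = ⌈1095/637⌉ − ⌈1022/637⌉ = 2 − 2 = 0
n=15: ⌈(16·73)/637⌉ − ⌈(15·73)/637⌉ = ⌈1168/637⌉ − ⌈1095/637⌉ = 2 − 2 = 0
n=16: ⌈(17·73)/637⌉ − ⌈(16·73)/637⌉ = ⌈1241/637⌉ − ⌈1168/637⌉ = 2 − 2 = 0
n=17: ⌈(18·73)/637⌉ − ⌈(17·73)/637⌉ = ⌈1314/637⌉ − ⌈1241/637⌉ = 3 − 2 = 1
n=18: ⌈(19·73)/637⌉ − ⌈(18·73)/637⌉ = ⌈1387/637⌉ − ⌈1314/637⌉ = 3 − 3 = 0
n=19: ⌈(20·73)/637⌉ − ⌈(19·73)/637⌉ = ⌈1460/637⌉ − ⌈1387/637⌉ = 3 − 3 = 0
n=20: ⌈(21·73)/637⌉ − ⌈(20·73)/637⌉ = ⌈1533/637⌉ − ⌈1460/637⌉ = 3 − 3 = 0
n=21: ⌈(22·73)/637⌉ − ⌈(21·73)/637⌉ = ⌈1606/637⌉ − ⌈1533/637⌉ = 3 − 3 = 0
n=22: ⌈(23·73)/637⌉ − ⌈(22·73)/637⌉ = ⌈1679/637⌉ − ⌈1606/637⌉ = 3 − 3 = 0
n=23: ⌈(24·73)/637⌉ − ⌈(23·73)/637⌉ = ⌈1752/637⌉ − ⌈1679/637⌉ = 3 − 3 = 0
n=24: ⌈(25·73)/637⌉ − ⌈(24·73)/637⌉ = ⌈1825/637⌉ − ⌈1752/637⌉ = 3 − 3 = 0
n=25: ⌈(26·73)/637⌉ − ⌈(25·73)/637⌉ = ⌈1898/637⌉ − ⌈1825/637⌉ = 3 − 3 = 0
n=26: ⌈(27·73)/637⌉ − ⌈(26·73)/637⌉ = ⌈1971/637⌉ − ⌈1898/637⌉ = 4 − 3 = 1
n=27: ⌈(28·73)/637⌉ − ⌈(27·73)/637⌉ = ⌈2044/637⌉ − ⌈1971/637⌉ = 4 − 4 = 0
n=28: ⌈(29·73)/637⌉ − ⌈(28·73)/637⌉ = ⌈2117/637⌉ − ⌈2044/637⌉ = 4 − 4 = 0
n=29: ⌈(30·73)/637⌉ − ⌈(29·73)/637⌉ = ⌈2190/637⌉ − ⌈2117/637⌉ = 4 − 4 = 0
n=30: ⌈(31·73)/637⌉ − ⌈(30·73)/637⌉ = ⌈2263/637⌉ − ⌈2190/637⌉ = 4 − 4 = 0
n=31: ⌈(32·73)/637⌉ − ⌈(31·73)/637⌉ = ⌈2336/637⌉ − ⌈2263/637⌉ = 4 − 4 = 0
n=32: ⌈(33·73)/637⌉ − ⌈(32·73)/637⌉ = ⌈2409/637⌉ − ⌈2336/637⌉ = 4 − 4 = 0
n=33: ⌈(34·73)/637⌉ − ⌈(33·73)/637⌉ = ⌈2482/637⌉ − ⌈2409/637⌉ = 4 − 4 = 0
n=34: ⌈(35·73)/637⌉ − ⌈(34·73)/637⌉ = ⌈2555/637⌉ − ⌈2482/637⌉ = 5 − 4 = 1
n=35: ⌈(36·73)/637⌉ − ⌈(35·73)/637⌉ = ⌈2628/637⌉ − ⌈2555/637⌉ = 5 − 5 = 0
n=36: ⌈(37·73)/637⌉ − ⌈(36·73)/637⌉ = ⌈2701/637⌉ − ⌈2628/637⌉ = 5 − 5 = 0
n=37: ⌈(38·73)/637⌉ − ⌈(37·73)/637⌉ = ⌈2774/637⌉ − ⌈2701/637⌉ = 5 − 5 = 0
n=38: ⌈(39·73)/637⌉ − ⌈(38·73)/637⌉ = ⌈2847/637⌉ − ⌈2774/637⌉ = 5 − 5 = 0
n=39: ⌈(40·73)/637⌉ − ⌈(39·73)/637⌉ = ⌈2920/637⌉ − ⌈2847/637⌉ = 5 − 5 = 0
n=40: ⌈(41·73)/637⌉ − ⌈(40·73)/637⌉ = ⌈2993/637⌉ − ⌈2920/637⌉ = 5 − 5 = 0
n=41: ⌈(42·73)/637⌉ − ⌈(41·73)/637⌉ = ⌈3066/637⌉ − ⌈2993/637⌉ = 5 − 5 = 0
n=42: ⌈(43·73)/637⌉ − ⌈(42·73)/637⌉ = ⌈3139/637⌉ − ⌈3066/637⌉ = 5 − 5 = 0
n=43: ⌈(44·73)/637⌉ − ⌈(43·73)/637⌉ = ⌈3212/637⌉ − ⌈3139/637⌉ = 6 − 5 = 1
n=44: ⌈(45·73)/637⌉ − ⌈(44·73)/637⌉ = ⌈3285/637⌉ − ⌈3212/637⌉ = 6 − 6 = 0
n=45: ⌈(46·73)/637⌉ − ⌈(45·73)/637⌉ = ⌈3358/637⌉ − ⌈3285/637⌉ = 6 − 6 = 0
n=46: ⌈(47·73)/637⌉ − ⌈(46·73)/637⌉ = ⌈3431/637⌉ − ⌈3358/637⌉ = 6 − 6 = 0
n=47: ⌈(48·73)/637⌉ − ⌈(47·73)/637⌉ = ⌈3504/637⌉ − ⌈3431/637⌉ = 6 − 6 = 0
n=48: ⌈(49·73)/637⌉ − ⌈(48·73)/637⌉ = ⌈3577/637⌉ − ⌈3504/637⌉ = 6 − 6 = 0
n=49: ⌈(50·73)/637⌉ − ⌈(49·73)/637⌉ = ⌈3650/637⌉ − ⌈3577/637⌉ = 6 − 6 = 0
n=50: ⌈(51·73)/637⌉ − ⌈(50·73)/637⌉ = ⌈3723/637⌉ − ⌈3650/637⌉ = 6 − 6 = 0
n=51: ⌈(52·73)/637⌉ − ⌈(51·73)/637⌉ = ⌈3796/637⌉ − ⌈3723/637⌉ = 6 − 6 = 0
n=52: ⌈(53·73)/637⌉ − ⌈(52·73)/637⌉ = ⌈3869/637⌉ − ⌈3796/637⌉ = 7 − 6 = 1
n=53: ⌈(54·73)/637⌉ − ⌈(53·73)/637⌉ = ⌈3942/637⌉ − ⌈3869/637⌉ = 7 − 7 = 0
n=54: ⌈(55·73)/637⌉ − ⌈(54·73)/637⌉ = ⌈4015/637⌉ − ⌈3942/637⌉ = 7 − 7 = 0
n=55: ⌈(56·73)/637⌉ − ⌈(55·73)/637⌉ = ⌈4088/637⌉ − ⌈4015/637⌉ = 7 − 7 = 0
n=56: ⌈(57·73)/637⌉ − ⌈(56·73)/637⌉ = ⌈4161/637⌉ − ⌈4088/637⌉ = 7 − 7 = 0
n=57: ⌈(58·73)/637⌉ − ⌈(57·73)/637⌉ = ⌈4234/637⌉ − ⌈4161/637⌉ = 7 − 7 = 0
n=58: ⌈(59·73)/637⌉ − ⌈(58·73)/637⌉ = ⌈4307/637⌉ − ⌈4234/637⌉ = 7 − 7 = 0
n=59: ⌈(60·73)/637⌉ − ⌈(59·73)/637⌉ = ⌈4380/637⌉ − ⌈4307/637⌉ = 7 − 7 = 0


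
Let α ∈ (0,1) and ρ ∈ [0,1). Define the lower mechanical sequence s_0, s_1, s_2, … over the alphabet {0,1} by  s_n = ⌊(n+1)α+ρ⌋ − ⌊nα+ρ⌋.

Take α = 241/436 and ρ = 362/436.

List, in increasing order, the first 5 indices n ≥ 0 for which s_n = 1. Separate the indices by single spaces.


n=0: ⌊603/436⌋−⌊362/436⌋ = 1−0 = 1  ← one
n=1: ⌊844/436⌋−⌊603/436⌋ = 1−1 = 0
n=2: ⌊1085/436⌋−⌊844/436⌋ = 2−1 = 1  ← one
n=3: ⌊1326/436⌋−⌊1085/436⌋ = 3−2 = 1  ← one
n=4: ⌊1567/436⌋−⌊1326/436⌋ = 3−3 = 0
n=5: ⌊1808/436⌋−⌊1567/436⌋ = 4−3 = 1  ← one
n=6: ⌊2049/436⌋−⌊1808/436⌋ = 4−4 = 0
n=7: ⌊2290/436⌋−⌊2049/436⌋ = 5−4 = 1  ← one
positions of the first 5 ones: 0 2 3 5 7

0 2 3 5 7


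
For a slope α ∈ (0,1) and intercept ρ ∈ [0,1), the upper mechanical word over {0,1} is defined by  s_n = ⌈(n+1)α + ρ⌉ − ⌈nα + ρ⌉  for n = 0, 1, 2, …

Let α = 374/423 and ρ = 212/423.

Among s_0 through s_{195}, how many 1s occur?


173

#1s = Σ_{n=0}^{195} s_n = Σ_{n=0}^{195} (⌈(n+1)α+ρ⌉ − ⌈nα+ρ⌉)
the sum telescopes: every ⌈nα+ρ⌉ with 0 < n < 196 appears once with + and once with −, leaving ⌈196α+ρ⌉ − ⌈0·α+ρ⌉
196α + ρ = (196·374 + 212) / 423 = 73516/423
ρ = 212/423
⌈73516/423⌉ = 174,  ⌈212/423⌉ = 1
#1s = 174 − 1 = 173


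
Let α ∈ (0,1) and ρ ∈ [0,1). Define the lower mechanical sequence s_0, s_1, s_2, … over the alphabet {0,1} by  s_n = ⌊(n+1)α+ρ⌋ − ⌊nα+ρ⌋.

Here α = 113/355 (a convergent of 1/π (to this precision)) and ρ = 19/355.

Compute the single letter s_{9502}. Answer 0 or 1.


0

(n+1)α + ρ = (9503·113 + 19) / 355 = 1073858/355
nα + ρ     = (9502·113 + 19) / 355 = 1073745/355
⌊1073858/355⌋ = 3024,  ⌊1073745/355⌋ = 3024
s_{9502} = 3024 − 3024 = 0


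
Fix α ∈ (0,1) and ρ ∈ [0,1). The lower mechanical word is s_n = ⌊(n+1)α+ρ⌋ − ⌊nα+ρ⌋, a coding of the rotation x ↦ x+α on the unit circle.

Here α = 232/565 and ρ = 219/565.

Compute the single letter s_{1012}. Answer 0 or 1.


(n+1)α + ρ = (1013·232 + 219) / 565 = 235235/565
nα + ρ     = (1012·232 + 219) / 565 = 235003/565
⌊235235/565⌋ = 416,  ⌊235003/565⌋ = 415
s_{1012} = 416 − 415 = 1

1


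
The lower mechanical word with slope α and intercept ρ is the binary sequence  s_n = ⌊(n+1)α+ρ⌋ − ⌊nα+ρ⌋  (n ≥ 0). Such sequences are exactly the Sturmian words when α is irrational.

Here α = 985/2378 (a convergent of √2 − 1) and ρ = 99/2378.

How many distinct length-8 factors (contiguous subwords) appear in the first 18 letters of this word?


8

t_n = ⌊(n·985+99)/2378⌋ for n = 0 … 18:
  n=0…9: ⌊99/2378⌋=0 ⌊1084/2378⌋=0 ⌊2069/2378⌋=0 ⌊3054/2378⌋=1 ⌊4039/2378⌋=1 ⌊5024/2378⌋=2 ⌊6009/2378⌋=2 ⌊6994/2378⌋=2 ⌊7979/2378⌋=3 ⌊8964/2378⌋=3
  n=10…18: ⌊9949/2378⌋=4 ⌊10934/2378⌋=4 ⌊11919/2378⌋=5 ⌊12904/2378⌋=5 ⌊13889/2378⌋=5 ⌊14874/2378⌋=6 ⌊15859/2378⌋=6 ⌊16844/2378⌋=7 ⌊17829/2378⌋=7
s_n = t_(n+1) − t_n for n = 0 … 17 gives
prefix = 001010010101001010
slide a length-8 window over [0..7] … [10..17] (11 windows); first occurrence of each distinct factor:
  [  0..  7] 00101001
  [  1..  8] 01010010
  [  2..  9] 10100101
  [  3.. 10] 01001010
  [  4.. 11] 10010101
  [  5.. 12] 00101010
  [  6.. 13] 01010100
  [  7.. 14] 10101001
  (the other 3 windows repeat one of these)
distinct factors: {00101001, 00101010, 01001010, 01010010, 01010100, 10010101, 10100101, 10101001}
count = 8  (Sturmian bound for length 8 is 9)


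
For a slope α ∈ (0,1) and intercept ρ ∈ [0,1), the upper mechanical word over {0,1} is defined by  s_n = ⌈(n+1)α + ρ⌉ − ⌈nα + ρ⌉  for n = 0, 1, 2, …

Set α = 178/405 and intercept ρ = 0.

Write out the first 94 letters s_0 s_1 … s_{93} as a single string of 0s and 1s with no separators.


n=0: ⌈(1·178)/405⌉ − ⌈(0·178)/405⌉ = ⌈178/405⌉ − ⌈0/405⌉ = 1 − 0 = 1
n=1: ⌈(2·178)/405⌉ − ⌈(1·178)/405⌉ = ⌈356/405⌉ − ⌈178/405⌉ = 1 − 1 = 0
n=2: ⌈(3·178)/405⌉ − ⌈(2·178)/405⌉ = ⌈534/405⌉ − ⌈356/405⌉ = 2 − 1 = 1
n=3: ⌈(4·178)/405⌉ − ⌈(3·178)/405⌉ = ⌈712/405⌉ − ⌈534/405⌉ = 2 − 2 = 0
n=4: ⌈(5·178)/405⌉ − ⌈(4·178)/405⌉ = ⌈890/405⌉ − ⌈712/405⌉ = 3 − 2 = 1
n=5: ⌈(6·178)/405⌉ − ⌈(5·178)/405⌉ = ⌈1068/405⌉ − ⌈890/405⌉ = 3 − 3 = 0
n=6: ⌈(7·178)/405⌉ − ⌈(6·178)/405⌉ = ⌈1246/405⌉ − ⌈1068/405⌉ = 4 − 3 = 1
n=7: ⌈(8·178)/405⌉ − ⌈(7·178)/405⌉ = ⌈1424/405⌉ − ⌈1246/405⌉ = 4 − 4 = 0
n=8: ⌈(9·178)/405⌉ − ⌈(8·178)/405⌉ = ⌈1602/405⌉ − ⌈1424/405⌉ = 4 − 4 = 0
n=9: ⌈(10·178)/405⌉ − ⌈(9·178)/405⌉ = ⌈1780/405⌉ − ⌈1602/405⌉ = 5 − 4 = 1
n=10: ⌈(11·178)/405⌉ − ⌈(10·178)/405⌉ = ⌈1958/405⌉ − ⌈1780/405⌉ = 5 − 5 = 0
n=11: ⌈(12·178)/405⌉ − ⌈(11·178)/405⌉ = ⌈2136/405⌉ − ⌈1958/405⌉ = 6 − 5 = 1
n=12: ⌈(13·178)/405⌉ − ⌈(12·178)/405⌉ = ⌈2314/405⌉ − ⌈2136/405⌉ = 6 − 6 = 0
n=13: ⌈(14·178)/405⌉ − ⌈(13·178)/405⌉ = ⌈2492/405⌉ − ⌈2314/405⌉ = 7 − 6 = 1
n=14: ⌈(15·178)/405⌉ − ⌈(14·178)/405⌉ = ⌈2670/405⌉ − ⌈2492/405⌉ = 7 − 7 = 0
n=15: ⌈(16·178)/405⌉ − ⌈(15·178)/405⌉ = ⌈2848/405⌉ − ⌈2670/405⌉ = 8 − 7 = 1
n=16: ⌈(17·178)/405⌉ − ⌈(16·178)/405⌉ = ⌈3026/405⌉ − ⌈2848/405⌉ = 8 − 8 = 0
n=17: ⌈(18·178)/405⌉ − ⌈(17·178)/405⌉ = ⌈3204/405⌉ − ⌈3026/405⌉ = 8 − 8 = 0
n=18: ⌈(19·178)/405⌉ − ⌈(18·178)/405⌉ = ⌈3382/405⌉ − ⌈3204/405⌉ = 9 − 8 = 1
n=19: ⌈(20·178)/405⌉ − ⌈(19·178)/405⌉ = ⌈3560/405⌉ − ⌈3382/405⌉ = 9 − 9 = 0
n=20: ⌈(21·178)/405⌉ − ⌈(20·178)/405⌉ = ⌈3738/405⌉ − ⌈3560/405⌉ = 10 − 9 = 1
n=21: ⌈(22·178)/405⌉ − ⌈(21·178)/405⌉ = ⌈3916/405⌉ − ⌈3738/405⌉ = 10 − 10 = 0
n=22: ⌈(23·178)/405⌉ − ⌈(22·178)/405⌉ = ⌈4094/405⌉ − ⌈3916/405⌉ = 11 − 10 = 1
n=23: ⌈(24·178)/405⌉ − ⌈(23·178)/405⌉ = ⌈4272/405⌉ − ⌈4094/405⌉ = 11 − 11 = 0
n=24: ⌈(25·178)/405⌉ − ⌈(24·178)/405⌉ = ⌈4450/405⌉ − ⌈4272/405⌉ = 11 − 11 = 0
n=25: ⌈(26·178)/405⌉ − ⌈(25·178)/405⌉ = ⌈4628/405⌉ − ⌈4450/405⌉ = 12 − 11 = 1
n=26: ⌈(27·178)/405⌉ − ⌈(26·178)/405⌉ = ⌈4806/405⌉ − ⌈4628/405⌉ = 12 − 12 = 0
n=27: ⌈(28·178)/405⌉ − ⌈(27·178)/405⌉ = ⌈4984/405⌉ − ⌈4806/405⌉ = 13 − 12 = 1
n=28: ⌈(29·178)/405⌉ − ⌈(28·178)/405⌉ = ⌈5162/405⌉ − ⌈4984/405⌉ = 13 − 13 = 0
n=29: ⌈(30·178)/405⌉ − ⌈(29·178)/405⌉ = ⌈5340/405⌉ − ⌈5162/405⌉ = 14 − 13 = 1
n=30: ⌈(31·178)/405⌉ − ⌈(30·178)/405⌉ = ⌈5518/405⌉ − ⌈5340/405⌉ = 14 − 14 = 0
n=31: ⌈(32·178)/405⌉ − ⌈(31·178)/405⌉ = ⌈5696/405⌉ − ⌈5518/405⌉ = 15 − 14 = 1
n=32: ⌈(33·178)/405⌉ − ⌈(32·178)/405⌉ = ⌈5874/405⌉ − ⌈5696/405⌉ = 15 − 15 = 0
n=33: ⌈(34·178)/405⌉ − ⌈(33·178)/405⌉ = ⌈6052/405⌉ − ⌈5874/405⌉ = 15 − 15 = 0
n=34: ⌈(35·178)/405⌉ − ⌈(34·178)/405⌉ = ⌈6230/405⌉ − ⌈6052/405⌉ = 16 − 15 = 1
n=35: ⌈(36·178)/405⌉ − ⌈(35·178)/405⌉ = ⌈6408/405⌉ − ⌈6230/405⌉ = 16 − 16 = 0
n=36: ⌈(37·178)/405⌉ − ⌈(36·178)/405⌉ = ⌈6586/405⌉ − ⌈6408/405⌉ = 17 − 16 = 1
n=37: ⌈(38·178)/405⌉ − ⌈(37·178)/405⌉ = ⌈6764/405⌉ − ⌈6586/405⌉ = 17 − 17 = 0
n=38: ⌈(39·178)/405⌉ − ⌈(38·178)/405⌉ = ⌈6942/405⌉ − ⌈6764/405⌉ = 18 − 17 = 1
n=39: ⌈(40·178)/405⌉ − ⌈(39·178)/405⌉ = ⌈7120/405⌉ − ⌈6942/405⌉ = 18 − 18 = 0
n=40: ⌈(41·178)/405⌉ − ⌈(40·178)/405⌉ = ⌈7298/405⌉ − ⌈7120/405⌉ = 19 − 18 = 1
n=41: ⌈(42·178)/405⌉ − ⌈(41·178)/405⌉ = ⌈7476/405⌉ − ⌈7298/405⌉ = 19 − 19 = 0
n=42: ⌈(43·178)/405⌉ − ⌈(42·178)/405⌉ = ⌈7654/405⌉ − ⌈7476/405⌉ = 19 − 19 = 0
n=43: ⌈(44·178)/405⌉ − ⌈(43·178)/405⌉ = ⌈7832/405⌉ − ⌈7654/405⌉ = 20 − 19 = 1
n=44: ⌈(45·178)/405⌉ − ⌈(44·178)/405⌉ = ⌈8010/405⌉ − ⌈7832/405⌉ = 20 − 20 = 0
n=45: ⌈(46·178)/405⌉ − ⌈(45·178)/405⌉ = ⌈8188/405⌉ − ⌈8010/405⌉ = 21 − 20 = 1
n=46: ⌈(47·178)/405⌉ − ⌈(46·178)/405⌉ = ⌈8366/405⌉ − ⌈8188/405⌉ = 21 − 21 = 0
n=47: ⌈(48·178)/405⌉ − ⌈(47·178)/405⌉ = ⌈8544/405⌉ − ⌈8366/405⌉ = 22 − 21 = 1
n=48: ⌈(49·178)/405⌉ − ⌈(48·178)/405⌉ = ⌈8722/405⌉ − ⌈8544/405⌉ = 22 − 22 = 0
n=49: ⌈(50·178)/405⌉ − ⌈(49·178)/405⌉ = ⌈8900/405⌉ − ⌈8722/405⌉ = 22 − 22 = 0
n=50: ⌈(51·178)/405⌉ − ⌈(50·178)/405⌉ = ⌈9078/405⌉ − ⌈8900/405⌉ = 23 − 22 = 1
n=51: ⌈(52·178)/405⌉ − ⌈(51·178)/405⌉ = ⌈9256/405⌉ − ⌈9078/405⌉ = 23 − 23 = 0
n=52: ⌈(53·178)/405⌉ − ⌈(52·178)/405⌉ = ⌈9434/405⌉ − ⌈9256/405⌉ = 24 − 23 = 1
n=53: ⌈(54·178)/405⌉ − ⌈(53·178)/405⌉ = ⌈9612/405⌉ − ⌈9434/405⌉ = 24 − 24 = 0
n=54: ⌈(55·178)/405⌉ − ⌈(54·178)/405⌉ = ⌈9790/405⌉ − ⌈9612/405⌉ = 25 − 24 = 1
n=55: ⌈(56·178)/405⌉ − ⌈(55·178)/405⌉ = ⌈9968/405⌉ − ⌈9790/405⌉ = 25 − 25 = 0
n=56: ⌈(57·178)/405⌉ − ⌈(56·178)/405⌉ = ⌈10146/405⌉ − ⌈9968/405⌉ = 26 − 25 = 1
n=57: ⌈(58·178)/405⌉ − ⌈(57·178)/405⌉ = ⌈10324/405⌉ − ⌈10146/405⌉ = 26 − 26 = 0
n=58: ⌈(59·178)/405⌉ − ⌈(58·178)/405⌉ = ⌈10502/405⌉ − ⌈10324/405⌉ = 26 − 26 = 0
n=59: ⌈(60·178)/405⌉ − ⌈(59·178)/405⌉ = ⌈10680/405⌉ − ⌈10502/405⌉ = 27 − 26 = 1
n=60: ⌈(61·178)/405⌉ − ⌈(60·178)/405⌉ = ⌈10858/405⌉ − ⌈10680/405⌉ = 27 − 27 = 0
n=61: ⌈(62·178)/405⌉ − ⌈(61·178)/405⌉ = ⌈11036/405⌉ − ⌈10858/405⌉ = 28 − 27 = 1
n=62: ⌈(63·178)/405⌉ − ⌈(62·178)/405⌉ = ⌈11214/405⌉ − ⌈11036/405⌉ = 28 − 28 = 0
n=63: ⌈(64·178)/405⌉ − ⌈(63·178)/405⌉ = ⌈11392/405⌉ − ⌈11214/405⌉ = 29 − 28 = 1
n=64: ⌈(65·178)/405⌉ − ⌈(64·178)/405⌉ = ⌈11570/405⌉ − ⌈11392/405⌉ = 29 − 29 = 0
n=65: ⌈(66·178)/405⌉ − ⌈(65·178)/405⌉ = ⌈11748/405⌉ − ⌈11570/405⌉ = 30 − 29 = 1
n=66: ⌈(67·178)/405⌉ − ⌈(66·178)/405⌉ = ⌈11926/405⌉ − ⌈11748/405⌉ = 30 − 30 = 0
n=67: ⌈(68·178)/405⌉ − ⌈(67·178)/405⌉ = ⌈12104/405⌉ − ⌈11926/405⌉ = 30 − 30 = 0
n=68: ⌈(69·178)/405⌉ − ⌈(68·178)/405⌉ = ⌈12282/405⌉ − ⌈12104/405⌉ = 31 − 30 = 1
n=69: ⌈(70·178)/405⌉ − ⌈(69·178)/405⌉ = ⌈12460/405⌉ − ⌈12282/405⌉ = 31 − 31 = 0
n=70: ⌈(71·178)/405⌉ − ⌈(70·178)/405⌉ = ⌈12638/405⌉ − ⌈12460/405⌉ = 32 − 31 = 1
n=71: ⌈(72·178)/405⌉ − ⌈(71·178)/405⌉ = ⌈12816/405⌉ − ⌈12638/405⌉ = 32 − 32 = 0
n=72: ⌈(73·178)/405⌉ − ⌈(72·178)/405⌉ = ⌈12994/405⌉ − ⌈12816/405⌉ = 33 − 32 = 1
n=73: ⌈(74·178)/405⌉ − ⌈(73·178)/405⌉ = ⌈13172/405⌉ − ⌈12994/405⌉ = 33 − 33 = 0
n=74: ⌈(75·178)/405⌉ − ⌈(74·178)/405⌉ = ⌈13350/405⌉ − ⌈13172/405⌉ = 33 − 33 = 0
n=75: ⌈(76·178)/405⌉ − ⌈(75·178)/405⌉ = ⌈13528/405⌉ − ⌈13350/405⌉ = 34 − 33 = 1
n=76: ⌈(77·178)/405⌉ − ⌈(76·178)/405⌉ = ⌈13706/405⌉ − ⌈13528/405⌉ = 34 − 34 = 0
n=77: ⌈(78·178)/405⌉ − ⌈(77·178)/405⌉ = ⌈13884/405⌉ − ⌈13706/405⌉ = 35 − 34 = 1
n=78: ⌈(79·178)/405⌉ − ⌈(78·178)/405⌉ = ⌈14062/405⌉ − ⌈13884/405⌉ = 35 − 35 = 0
n=79: ⌈(80·178)/405⌉ − ⌈(79·178)/405⌉ = ⌈14240/405⌉ − ⌈14062/405⌉ = 36 − 35 = 1
n=80: ⌈(81·178)/405⌉ − ⌈(80·178)/405⌉ = ⌈14418/405⌉ − ⌈14240/405⌉ = 36 − 36 = 0
n=81: ⌈(82·178)/405⌉ − ⌈(81·178)/405⌉ = ⌈14596/405⌉ − ⌈14418/405⌉ = 37 − 36 = 1
n=82: ⌈(83·178)/405⌉ − ⌈(82·178)/405⌉ = ⌈14774/405⌉ − ⌈14596/405⌉ = 37 − 37 = 0
n=83: ⌈(84·178)/405⌉ − ⌈(83·178)/405⌉ = ⌈14952/405⌉ − ⌈14774/405⌉ = 37 − 37 = 0
n=84: ⌈(85·178)/405⌉ − ⌈(84·178)/405⌉ = ⌈15130/405⌉ − ⌈14952/405⌉ = 38 − 37 = 1
n=85: ⌈(86·178)/405⌉ − ⌈(85·178)/405⌉ = ⌈15308/405⌉ − ⌈15130/405⌉ = 38 − 38 = 0
n=86: ⌈(87·178)/405⌉ − ⌈(86·178)/405⌉ = ⌈15486/405⌉ − ⌈15308/405⌉ = 39 − 38 = 1
n=87: ⌈(88·178)/405⌉ − ⌈(87·178)/405⌉ = ⌈15664/405⌉ − ⌈15486/405⌉ = 39 − 39 = 0
n=88: ⌈(89·178)/405⌉ − ⌈(88·178)/405⌉ = ⌈15842/405⌉ − ⌈15664/405⌉ = 40 − 39 = 1
n=89: ⌈(90·178)/405⌉ − ⌈(89·178)/405⌉ = ⌈16020/405⌉ − ⌈15842/405⌉ = 40 − 40 = 0
n=90: ⌈(91·178)/405⌉ − ⌈(90·178)/405⌉ = ⌈16198/405⌉ − ⌈16020/405⌉ = 40 − 40 = 0
n=91: ⌈(92·178)/405⌉ − ⌈(91·178)/405⌉ = ⌈16376/405⌉ − ⌈16198/405⌉ = 41 − 40 = 1
n=92: ⌈(93·178)/405⌉ − ⌈(92·178)/405⌉ = ⌈16554/405⌉ − ⌈16376/405⌉ = 41 − 41 = 0
n=93: ⌈(94·178)/405⌉ − ⌈(93·178)/405⌉ = ⌈16732/405⌉ − ⌈16554/405⌉ = 42 − 41 = 1

1010101001010101001010100101010100101010100101010010101010010101010010101001010101001010100101
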